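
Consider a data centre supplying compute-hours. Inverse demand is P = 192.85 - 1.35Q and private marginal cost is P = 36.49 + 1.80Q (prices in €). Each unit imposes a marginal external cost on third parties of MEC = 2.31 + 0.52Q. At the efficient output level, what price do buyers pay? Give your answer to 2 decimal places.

P = €136.18

Social marginal cost = private MC + MEC = 38.80 + 2.32Q.
Set SMC = demand: 38.80 + 2.32Q = 192.85 - 1.35Q → Q* = 41.9755.
Consumer price on the demand curve at Q*: 192.85 − 1.35×41.9755 = 136.1831.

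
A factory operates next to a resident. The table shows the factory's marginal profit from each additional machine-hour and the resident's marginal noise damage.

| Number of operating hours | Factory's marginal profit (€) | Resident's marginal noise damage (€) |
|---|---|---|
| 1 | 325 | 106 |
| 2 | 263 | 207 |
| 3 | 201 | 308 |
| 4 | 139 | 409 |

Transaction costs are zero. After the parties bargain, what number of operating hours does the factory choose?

2

Bargaining reaches the level where marginal profit last exceeds marginal noise damage.
That holds through level 2 (263 ≥ 207) but not at 3 (201 < 308).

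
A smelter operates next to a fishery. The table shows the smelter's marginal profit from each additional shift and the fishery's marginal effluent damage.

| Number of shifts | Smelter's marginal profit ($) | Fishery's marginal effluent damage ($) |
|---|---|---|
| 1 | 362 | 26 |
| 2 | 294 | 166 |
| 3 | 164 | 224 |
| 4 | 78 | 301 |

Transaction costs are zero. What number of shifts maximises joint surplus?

Bargaining reaches the level where marginal profit last exceeds marginal effluent damage.
That holds through level 2 (294 ≥ 166) but not at 3 (164 < 224).

2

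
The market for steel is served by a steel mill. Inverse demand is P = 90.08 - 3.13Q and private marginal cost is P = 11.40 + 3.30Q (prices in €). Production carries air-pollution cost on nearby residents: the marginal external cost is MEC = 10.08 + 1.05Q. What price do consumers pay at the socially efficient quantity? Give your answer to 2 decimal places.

Social marginal cost = private MC + MEC = 21.48 + 4.35Q.
Set SMC = demand: 21.48 + 4.35Q = 90.08 - 3.13Q → Q* = 9.1711.
Consumer price on the demand curve at Q*: 90.08 − 3.13×9.1711 = 61.3745.

P = €61.37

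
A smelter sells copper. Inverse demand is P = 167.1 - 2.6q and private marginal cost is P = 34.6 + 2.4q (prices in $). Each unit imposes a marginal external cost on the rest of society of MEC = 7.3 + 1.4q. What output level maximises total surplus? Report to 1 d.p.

Social marginal cost = private MC + MEC = 41.9 + 3.8q.
Set SMC = demand: 41.9 + 3.8q = 167.1 - 2.6q → q* = 19.5625.

q* = 19.6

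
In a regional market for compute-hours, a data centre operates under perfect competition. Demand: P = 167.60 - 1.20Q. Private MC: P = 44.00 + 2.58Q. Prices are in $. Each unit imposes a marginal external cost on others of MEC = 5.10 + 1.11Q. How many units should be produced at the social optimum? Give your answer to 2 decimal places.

Social marginal cost = private MC + MEC = 49.10 + 3.69Q.
Set SMC = demand: 49.10 + 3.69Q = 167.60 - 1.20Q → Q* = 24.2331.

Q* = 24.23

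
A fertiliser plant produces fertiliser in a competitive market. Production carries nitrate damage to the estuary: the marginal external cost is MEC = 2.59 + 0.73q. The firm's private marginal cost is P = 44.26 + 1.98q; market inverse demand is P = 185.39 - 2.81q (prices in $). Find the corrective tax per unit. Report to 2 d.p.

tax = $20.91 per unit

Social marginal cost = private MC + MEC = 46.85 + 2.71q.
Set SMC = demand: 46.85 + 2.71q = 185.39 - 2.81q → q* = 25.0978.
The Pigouvian tax equals MEC at q*: 2.59 + 0.73×25.0978 = 20.9114.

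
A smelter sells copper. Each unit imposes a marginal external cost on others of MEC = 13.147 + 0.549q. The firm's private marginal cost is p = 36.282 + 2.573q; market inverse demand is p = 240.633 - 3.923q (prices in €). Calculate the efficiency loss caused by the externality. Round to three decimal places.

DWL = €65.665

Market equilibrium (private): 36.282 + 2.573q = 240.633 - 3.923q → q_m = 31.4580.
Social marginal cost = private MC + MEC = 49.429 + 3.122q.
Set SMC = demand: 49.429 + 3.122q = 240.633 - 3.923q → q* = 27.1404.
Height of the DWL triangle at q_m is SMC(q_m) − demand(q_m) = MEC(q_m) = 30.4174.
DWL = ½ × 4.3176 × 30.4174 = 65.6651.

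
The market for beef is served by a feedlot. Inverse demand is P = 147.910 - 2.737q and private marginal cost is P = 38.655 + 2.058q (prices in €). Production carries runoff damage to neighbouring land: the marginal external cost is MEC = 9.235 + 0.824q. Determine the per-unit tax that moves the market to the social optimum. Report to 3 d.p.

tax = €23.902 per unit

Social marginal cost = private MC + MEC = 47.890 + 2.882q.
Set SMC = demand: 47.890 + 2.882q = 147.910 - 2.737q → q* = 17.8003.
The Pigouvian tax equals MEC at q*: 9.235 + 0.824×17.8003 = 23.9024.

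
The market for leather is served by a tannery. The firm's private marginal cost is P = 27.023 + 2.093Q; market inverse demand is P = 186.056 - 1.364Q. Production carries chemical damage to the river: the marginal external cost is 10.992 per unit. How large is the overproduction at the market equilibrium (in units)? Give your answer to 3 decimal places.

3.180 units

Market equilibrium (private): 27.023 + 2.093Q = 186.056 - 1.364Q → Q_m = 46.0032.
Social marginal cost = private MC + MEC = 38.015 + 2.093Q.
Set SMC = demand: 38.015 + 2.093Q = 186.056 - 1.364Q → Q* = 42.8235.
Gap = |46.0032 − 42.8235| = 3.1797.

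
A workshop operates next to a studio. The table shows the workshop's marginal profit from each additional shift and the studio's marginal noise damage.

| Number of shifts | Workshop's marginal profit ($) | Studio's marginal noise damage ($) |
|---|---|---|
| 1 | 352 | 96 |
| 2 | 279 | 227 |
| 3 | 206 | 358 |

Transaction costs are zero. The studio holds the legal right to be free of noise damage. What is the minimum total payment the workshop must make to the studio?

Efficient level: marginal profit ≥ marginal noise damage through level 2, so k* = 2.
With the studio holding the right, the workshop must at least compensate total damage at k*: 96 + 227 = 323.

$323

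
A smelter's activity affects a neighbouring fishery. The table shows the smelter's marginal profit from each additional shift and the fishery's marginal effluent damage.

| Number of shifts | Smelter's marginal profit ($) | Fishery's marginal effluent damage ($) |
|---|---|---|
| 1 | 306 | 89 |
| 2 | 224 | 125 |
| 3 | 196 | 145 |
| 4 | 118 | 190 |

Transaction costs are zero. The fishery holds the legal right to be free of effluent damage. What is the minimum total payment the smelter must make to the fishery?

$359

Efficient level: marginal profit ≥ marginal effluent damage through level 3, so k* = 3.
With the fishery holding the right, the smelter must at least compensate total damage at k*: 89 + 125 + 145 = 359.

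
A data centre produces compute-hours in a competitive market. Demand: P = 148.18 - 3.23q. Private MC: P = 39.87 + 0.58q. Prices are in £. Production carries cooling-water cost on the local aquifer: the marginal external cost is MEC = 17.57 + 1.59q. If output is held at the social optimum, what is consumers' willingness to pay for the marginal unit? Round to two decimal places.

Social marginal cost = private MC + MEC = 57.44 + 2.17q.
Set SMC = demand: 57.44 + 2.17q = 148.18 - 3.23q → q* = 16.8037.
Consumer price on the demand curve at q*: 148.18 − 3.23×16.8037 = 93.9040.

P = £93.90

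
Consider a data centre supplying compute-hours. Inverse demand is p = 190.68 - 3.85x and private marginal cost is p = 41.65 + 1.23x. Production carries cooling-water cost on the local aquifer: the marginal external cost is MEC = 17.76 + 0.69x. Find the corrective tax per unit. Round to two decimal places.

tax = 33.46 per unit

Social marginal cost = private MC + MEC = 59.41 + 1.92x.
Set SMC = demand: 59.41 + 1.92x = 190.68 - 3.85x → x* = 22.7504.
The Pigouvian tax equals MEC at x*: 17.76 + 0.69×22.7504 = 33.4578.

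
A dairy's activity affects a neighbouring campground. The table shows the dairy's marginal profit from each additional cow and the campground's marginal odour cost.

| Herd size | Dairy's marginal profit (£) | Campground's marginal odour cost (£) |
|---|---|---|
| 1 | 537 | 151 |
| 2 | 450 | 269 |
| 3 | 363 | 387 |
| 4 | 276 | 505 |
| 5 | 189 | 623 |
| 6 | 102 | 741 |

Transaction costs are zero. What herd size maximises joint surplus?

Bargaining reaches the level where marginal profit last exceeds marginal odour cost.
That holds through level 2 (450 ≥ 269) but not at 3 (363 < 387).

2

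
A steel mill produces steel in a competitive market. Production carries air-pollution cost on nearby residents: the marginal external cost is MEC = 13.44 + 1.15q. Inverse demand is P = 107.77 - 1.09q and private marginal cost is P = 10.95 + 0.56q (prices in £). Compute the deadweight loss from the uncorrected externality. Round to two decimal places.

DWL = £1169.31

Market equilibrium (private): 10.95 + 0.56q = 107.77 - 1.09q → q_m = 58.6788.
Social marginal cost = private MC + MEC = 24.39 + 1.71q.
Set SMC = demand: 24.39 + 1.71q = 107.77 - 1.09q → q* = 29.7786.
Between q* and q_m the wedge SMC − demand runs linearly from 0 to MEC(q_m), so the loss is a triangle.
DWL = ½ × 28.9002 × 80.9206 = 1169.3108.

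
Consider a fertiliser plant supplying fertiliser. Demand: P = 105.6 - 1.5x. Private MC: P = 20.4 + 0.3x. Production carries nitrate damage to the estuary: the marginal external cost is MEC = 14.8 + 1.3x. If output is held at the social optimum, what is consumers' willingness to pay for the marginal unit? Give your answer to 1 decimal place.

P = 71.5

Social marginal cost = private MC + MEC = 35.2 + 1.6x.
Set SMC = demand: 35.2 + 1.6x = 105.6 - 1.5x → x* = 22.7097.
Consumer price on the demand curve at x*: 105.6 − 1.5×22.7097 = 71.5355.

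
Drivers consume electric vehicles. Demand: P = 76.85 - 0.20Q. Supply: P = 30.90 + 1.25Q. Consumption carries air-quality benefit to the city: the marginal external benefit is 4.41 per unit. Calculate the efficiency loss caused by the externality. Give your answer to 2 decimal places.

Market equilibrium (private): 30.90 + 1.25Q = 76.85 - 0.20Q → Q_m = 31.6897.
Social marginal benefit = demand + MEB = 81.26 - 0.20Q.
Set SMB = MC: 81.26 - 0.20Q = 30.90 + 1.25Q → Q* = 34.7310.
The welfare-loss triangle has base |Q_m − Q*| and height MEB(Q_m) (the vertical gap between SMB and MC is zero at Q* and MEB at Q_m).
DWL = ½ × 3.0413 × 4.4100 = 6.7061.

DWL = 6.71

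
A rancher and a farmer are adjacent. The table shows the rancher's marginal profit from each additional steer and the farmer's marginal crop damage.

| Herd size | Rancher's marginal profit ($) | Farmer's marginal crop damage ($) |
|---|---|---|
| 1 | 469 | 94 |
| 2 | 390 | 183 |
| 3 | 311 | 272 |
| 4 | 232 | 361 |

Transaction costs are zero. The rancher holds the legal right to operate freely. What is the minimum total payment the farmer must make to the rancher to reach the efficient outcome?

$232

Left alone the rancher would choose level 4 (marginal profit stays positive).
Efficient level: k* = 3 (marginal profit ≥ marginal crop damage through 3).
The farmer must at least cover the rancher's forgone profit from cutting 4→3: 232 = 232.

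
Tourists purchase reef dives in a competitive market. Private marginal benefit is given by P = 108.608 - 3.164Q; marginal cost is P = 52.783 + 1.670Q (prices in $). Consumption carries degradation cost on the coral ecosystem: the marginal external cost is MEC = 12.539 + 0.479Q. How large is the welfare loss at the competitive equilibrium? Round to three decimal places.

Market equilibrium (private): 52.783 + 1.670Q = 108.608 - 3.164Q → Q_m = 11.5484.
Social marginal benefit = demand − MEC = 96.069 - 3.643Q.
Set SMB = MC: 96.069 - 3.643Q = 52.783 + 1.670Q → Q* = 8.1472.
Height of the DWL triangle at Q_m is MC(Q_m) − SMB(Q_m) = MEC(Q_m) = 18.0707.
DWL = ½ × 3.4012 × 18.0707 = 30.7310.

DWL = $30.731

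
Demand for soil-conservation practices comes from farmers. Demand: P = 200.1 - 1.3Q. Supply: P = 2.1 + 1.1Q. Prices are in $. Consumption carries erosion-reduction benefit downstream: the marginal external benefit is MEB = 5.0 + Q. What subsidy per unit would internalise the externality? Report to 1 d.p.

Social marginal benefit = demand + MEB = 205.1 - 0.3Q.
Set SMB = MC: 205.1 - 0.3Q = 2.1 + 1.1Q → Q* = 145.0000.
The Pigouvian subsidy equals MEB at Q*: 5.0 + 1.0×145.0000 = 150.0000.

subsidy = $150.0 per unit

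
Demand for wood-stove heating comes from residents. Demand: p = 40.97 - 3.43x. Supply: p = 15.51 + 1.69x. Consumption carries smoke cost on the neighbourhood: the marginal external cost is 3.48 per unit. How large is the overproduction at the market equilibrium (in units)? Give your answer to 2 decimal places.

0.68 units

Market equilibrium (private): 15.51 + 1.69x = 40.97 - 3.43x → x_m = 4.9727.
Social marginal benefit = demand − MEC = 37.49 - 3.43x.
Set SMB = MC: 37.49 - 3.43x = 15.51 + 1.69x → x* = 4.2930.
Gap = |4.9727 − 4.2930| = 0.6797.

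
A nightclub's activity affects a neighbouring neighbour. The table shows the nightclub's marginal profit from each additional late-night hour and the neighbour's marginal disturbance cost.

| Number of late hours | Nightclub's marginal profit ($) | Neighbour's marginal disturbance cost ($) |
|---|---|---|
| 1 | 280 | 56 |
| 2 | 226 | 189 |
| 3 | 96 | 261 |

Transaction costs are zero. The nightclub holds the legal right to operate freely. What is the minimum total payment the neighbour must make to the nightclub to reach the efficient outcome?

$96

Left alone the nightclub would choose level 3 (marginal profit stays positive).
Efficient level: k* = 2 (marginal profit ≥ marginal disturbance cost through 2).
The neighbour must at least cover the nightclub's forgone profit from cutting 3→2: 96 = 96.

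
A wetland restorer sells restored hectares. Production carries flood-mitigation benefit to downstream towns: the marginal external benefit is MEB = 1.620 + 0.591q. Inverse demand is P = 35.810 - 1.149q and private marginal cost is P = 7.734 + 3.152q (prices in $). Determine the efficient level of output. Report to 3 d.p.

q* = 8.004

Social marginal cost = private MC − MEB = 6.114 + 2.561q.
Set SMC = demand: 6.114 + 2.561q = 35.810 - 1.149q → q* = 8.0043.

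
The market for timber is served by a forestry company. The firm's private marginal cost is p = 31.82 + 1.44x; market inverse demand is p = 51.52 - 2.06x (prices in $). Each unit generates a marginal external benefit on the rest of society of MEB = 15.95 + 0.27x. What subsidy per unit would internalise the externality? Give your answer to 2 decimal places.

subsidy = $18.93 per unit

Social marginal cost = private MC − MEB = 15.87 + 1.17x.
Set SMC = demand: 15.87 + 1.17x = 51.52 - 2.06x → x* = 11.0372.
The Pigouvian subsidy equals MEB at x*: 15.95 + 0.27×11.0372 = 18.9300.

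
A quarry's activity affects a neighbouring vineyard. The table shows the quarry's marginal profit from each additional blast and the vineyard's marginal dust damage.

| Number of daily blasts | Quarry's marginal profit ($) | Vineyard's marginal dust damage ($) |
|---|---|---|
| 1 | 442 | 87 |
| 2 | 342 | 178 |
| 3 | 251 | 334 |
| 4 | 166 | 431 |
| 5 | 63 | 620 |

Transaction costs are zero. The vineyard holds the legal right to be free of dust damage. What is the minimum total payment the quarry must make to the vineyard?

$265

Efficient level: marginal profit ≥ marginal dust damage through level 2, so k* = 2.
With the vineyard holding the right, the quarry must at least compensate total damage at k*: 87 + 178 = 265.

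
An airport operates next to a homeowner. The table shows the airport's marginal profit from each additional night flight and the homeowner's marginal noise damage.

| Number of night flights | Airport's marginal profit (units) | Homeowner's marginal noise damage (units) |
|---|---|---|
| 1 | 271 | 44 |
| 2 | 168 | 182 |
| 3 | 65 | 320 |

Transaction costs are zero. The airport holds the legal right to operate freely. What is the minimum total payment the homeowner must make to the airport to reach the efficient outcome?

Left alone the airport would choose level 3 (marginal profit stays positive).
Efficient level: k* = 1 (marginal profit ≥ marginal noise damage through 1).
The homeowner must at least cover the airport's forgone profit from cutting 3→1: 168 + 65 = 233.

233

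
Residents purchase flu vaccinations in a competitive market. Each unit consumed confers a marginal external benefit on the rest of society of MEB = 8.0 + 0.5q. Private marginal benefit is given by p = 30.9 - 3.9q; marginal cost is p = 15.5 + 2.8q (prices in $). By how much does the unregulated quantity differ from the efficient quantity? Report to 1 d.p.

1.5 units

Market equilibrium (private): 15.5 + 2.8q = 30.9 - 3.9q → q_m = 2.2985.
Social marginal benefit = demand + MEB = 38.9 - 3.4q.
Set SMB = MC: 38.9 - 3.4q = 15.5 + 2.8q → q* = 3.7742.
Gap = |2.2985 − 3.7742| = 1.4757.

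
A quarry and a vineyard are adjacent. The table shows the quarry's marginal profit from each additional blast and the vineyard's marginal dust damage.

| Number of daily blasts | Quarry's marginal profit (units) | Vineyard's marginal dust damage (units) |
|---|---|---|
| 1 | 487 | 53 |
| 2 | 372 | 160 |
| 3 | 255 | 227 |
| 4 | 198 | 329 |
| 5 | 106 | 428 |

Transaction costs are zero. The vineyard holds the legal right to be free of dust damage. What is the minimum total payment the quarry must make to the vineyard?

Efficient level: marginal profit ≥ marginal dust damage through level 3, so k* = 3.
With the vineyard holding the right, the quarry must at least compensate total damage at k*: 53 + 160 + 227 = 440.

440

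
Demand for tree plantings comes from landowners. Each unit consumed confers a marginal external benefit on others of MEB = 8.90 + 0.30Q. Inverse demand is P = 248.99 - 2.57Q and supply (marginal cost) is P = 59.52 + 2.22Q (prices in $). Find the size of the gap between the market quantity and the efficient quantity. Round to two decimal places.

4.63 units

Market equilibrium (private): 59.52 + 2.22Q = 248.99 - 2.57Q → Q_m = 39.5553.
Social marginal benefit = demand + MEB = 257.89 - 2.27Q.
Set SMB = MC: 257.89 - 2.27Q = 59.52 + 2.22Q → Q* = 44.1804.
Gap = |39.5553 − 44.1804| = 4.6251.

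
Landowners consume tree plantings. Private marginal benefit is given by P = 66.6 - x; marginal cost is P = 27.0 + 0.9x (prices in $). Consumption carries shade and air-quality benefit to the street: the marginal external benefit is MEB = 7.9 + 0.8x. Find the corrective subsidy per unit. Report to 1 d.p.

Social marginal benefit = demand + MEB = 74.5 - 0.2x.
Set SMB = MC: 74.5 - 0.2x = 27.0 + 0.9x → x* = 43.1818.
The Pigouvian subsidy equals MEB at x*: 7.9 + 0.8×43.1818 = 42.4454.

subsidy = $42.4 per unit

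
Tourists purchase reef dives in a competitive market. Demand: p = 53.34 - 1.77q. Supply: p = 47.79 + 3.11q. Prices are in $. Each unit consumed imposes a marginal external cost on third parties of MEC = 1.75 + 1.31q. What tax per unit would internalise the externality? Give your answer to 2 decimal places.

tax = $2.55 per unit

Social marginal benefit = demand − MEC = 51.59 - 3.08q.
Set SMB = MC: 51.59 - 3.08q = 47.79 + 3.11q → q* = 0.6139.
The Pigouvian tax equals MEC at q*: 1.75 + 1.31×0.6139 = 2.5542.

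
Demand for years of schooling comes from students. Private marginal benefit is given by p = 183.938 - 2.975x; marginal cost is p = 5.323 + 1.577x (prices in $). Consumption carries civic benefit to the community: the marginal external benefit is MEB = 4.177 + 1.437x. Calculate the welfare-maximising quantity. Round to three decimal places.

x* = 58.681

Social marginal benefit = demand + MEB = 188.115 - 1.538x.
Set SMB = MC: 188.115 - 1.538x = 5.323 + 1.577x → x* = 58.6812.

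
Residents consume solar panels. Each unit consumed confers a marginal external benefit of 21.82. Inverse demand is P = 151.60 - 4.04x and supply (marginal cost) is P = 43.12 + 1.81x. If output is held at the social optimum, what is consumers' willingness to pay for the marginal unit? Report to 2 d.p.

P = 61.62

Social marginal benefit = demand + MEB = 173.42 - 4.04x.
Set SMB = MC: 173.42 - 4.04x = 43.12 + 1.81x → x* = 22.2735.
Consumer price on the demand curve at x*: 151.60 − 4.04×22.2735 = 61.6151.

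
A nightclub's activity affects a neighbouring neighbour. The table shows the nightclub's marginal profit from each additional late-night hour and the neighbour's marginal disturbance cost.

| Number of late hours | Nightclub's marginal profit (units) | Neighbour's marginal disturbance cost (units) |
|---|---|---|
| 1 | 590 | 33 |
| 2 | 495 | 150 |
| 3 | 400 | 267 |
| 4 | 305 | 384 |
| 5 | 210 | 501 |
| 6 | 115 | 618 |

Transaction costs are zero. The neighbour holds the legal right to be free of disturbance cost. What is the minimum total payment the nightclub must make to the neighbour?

Efficient level: marginal profit ≥ marginal disturbance cost through level 3, so k* = 3.
With the neighbour holding the right, the nightclub must at least compensate total damage at k*: 33 + 150 + 267 = 450.

450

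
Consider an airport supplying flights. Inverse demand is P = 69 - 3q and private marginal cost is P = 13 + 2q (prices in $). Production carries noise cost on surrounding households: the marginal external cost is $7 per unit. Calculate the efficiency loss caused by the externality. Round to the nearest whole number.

DWL = $5

Market equilibrium (private): 13 + 2q = 69 - 3q → q_m = 11.2000.
Social marginal cost = private MC + MEC = 20 + 2q.
Set SMC = demand: 20 + 2q = 69 - 3q → q* = 9.8000.
The loss is the area between SMC and demand from q* to q_m; with linear curves that's a triangle of height MEC(q_m).
DWL = ½ × 1.4000 × 7.0000 = 4.9000.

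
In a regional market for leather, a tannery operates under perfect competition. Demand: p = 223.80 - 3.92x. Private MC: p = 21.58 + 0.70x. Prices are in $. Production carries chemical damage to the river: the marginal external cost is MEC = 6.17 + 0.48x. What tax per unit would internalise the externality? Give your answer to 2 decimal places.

tax = $24.62 per unit

Social marginal cost = private MC + MEC = 27.75 + 1.18x.
Set SMC = demand: 27.75 + 1.18x = 223.80 - 3.92x → x* = 38.4412.
The Pigouvian tax equals MEC at x*: 6.17 + 0.48×38.4412 = 24.6218.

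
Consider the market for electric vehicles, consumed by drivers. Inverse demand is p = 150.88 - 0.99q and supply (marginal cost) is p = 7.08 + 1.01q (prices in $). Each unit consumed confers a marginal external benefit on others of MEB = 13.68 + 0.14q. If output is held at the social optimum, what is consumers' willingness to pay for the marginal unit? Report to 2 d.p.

P = $67.06

Social marginal benefit = demand + MEB = 164.56 - 0.85q.
Set SMB = MC: 164.56 - 0.85q = 7.08 + 1.01q → q* = 84.6667.
Consumer price on the demand curve at q*: 150.88 − 0.99×84.6667 = 67.0600.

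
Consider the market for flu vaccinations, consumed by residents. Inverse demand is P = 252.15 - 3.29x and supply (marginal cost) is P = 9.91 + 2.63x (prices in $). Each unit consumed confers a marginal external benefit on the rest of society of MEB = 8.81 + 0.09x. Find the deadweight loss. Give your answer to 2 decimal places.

DWL = $13.38

Market equilibrium (private): 9.91 + 2.63x = 252.15 - 3.29x → x_m = 40.9189.
Social marginal benefit = demand + MEB = 260.96 - 3.20x.
Set SMB = MC: 260.96 - 3.20x = 9.91 + 2.63x → x* = 43.0617.
Height of the DWL triangle at x_m is SMB(x_m) − MC(x_m) = MEB(x_m) = 12.4927.
DWL = ½ × 2.1428 × 12.4927 = 13.3847.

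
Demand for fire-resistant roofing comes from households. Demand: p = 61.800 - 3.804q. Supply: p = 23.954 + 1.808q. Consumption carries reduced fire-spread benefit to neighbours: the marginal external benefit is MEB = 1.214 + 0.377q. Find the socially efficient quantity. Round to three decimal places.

Social marginal benefit = demand + MEB = 63.014 - 3.427q.
Set SMB = MC: 63.014 - 3.427q = 23.954 + 1.808q → q* = 7.4613.

q* = 7.461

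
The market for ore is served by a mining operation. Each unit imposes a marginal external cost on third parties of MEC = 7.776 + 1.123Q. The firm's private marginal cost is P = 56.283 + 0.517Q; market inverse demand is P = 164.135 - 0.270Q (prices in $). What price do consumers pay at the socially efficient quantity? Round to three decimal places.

Social marginal cost = private MC + MEC = 64.059 + 1.640Q.
Set SMC = demand: 64.059 + 1.640Q = 164.135 - 0.270Q → Q* = 52.3958.
Consumer price on the demand curve at Q*: 164.135 − 0.270×52.3958 = 149.9881.

P = $149.988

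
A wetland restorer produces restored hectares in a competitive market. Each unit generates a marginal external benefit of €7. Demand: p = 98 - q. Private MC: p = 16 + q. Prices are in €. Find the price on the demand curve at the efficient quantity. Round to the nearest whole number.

Social marginal cost = private MC − MEB = 9 + q.
Set SMC = demand: 9 + q = 98 - q → q* = 44.5000.
Consumer price on the demand curve at q*: 98 − 1×44.5000 = 53.5000.

P = €54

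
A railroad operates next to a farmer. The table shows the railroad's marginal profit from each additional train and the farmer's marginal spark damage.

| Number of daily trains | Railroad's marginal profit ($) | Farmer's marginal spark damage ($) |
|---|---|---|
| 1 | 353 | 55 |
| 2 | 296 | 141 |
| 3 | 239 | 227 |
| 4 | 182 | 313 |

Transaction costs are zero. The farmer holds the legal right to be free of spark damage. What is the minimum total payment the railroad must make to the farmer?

$423

Efficient level: marginal profit ≥ marginal spark damage through level 3, so k* = 3.
With the farmer holding the right, the railroad must at least compensate total damage at k*: 55 + 141 + 227 = 423.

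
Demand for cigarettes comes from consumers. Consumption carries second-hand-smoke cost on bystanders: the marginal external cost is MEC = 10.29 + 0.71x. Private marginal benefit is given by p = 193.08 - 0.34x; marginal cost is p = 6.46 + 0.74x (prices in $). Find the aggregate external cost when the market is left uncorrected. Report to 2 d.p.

Market equilibrium (private): 6.46 + 0.74x = 193.08 - 0.34x → x_m = 172.7963.
Total external cost = ∫₀^{x_m} (10.29 + 0.71x) dx = 10.29×172.7963 + ½×0.71×172.7963² = 12377.8632.

$12377.86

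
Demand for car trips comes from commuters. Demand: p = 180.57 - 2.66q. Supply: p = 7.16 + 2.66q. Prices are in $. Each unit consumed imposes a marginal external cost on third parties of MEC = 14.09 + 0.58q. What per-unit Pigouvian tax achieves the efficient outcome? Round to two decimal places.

Social marginal benefit = demand − MEC = 166.48 - 3.24q.
Set SMB = MC: 166.48 - 3.24q = 7.16 + 2.66q → q* = 27.0034.
The Pigouvian tax equals MEC at q*: 14.09 + 0.58×27.0034 = 29.7520.

tax = $29.75 per unit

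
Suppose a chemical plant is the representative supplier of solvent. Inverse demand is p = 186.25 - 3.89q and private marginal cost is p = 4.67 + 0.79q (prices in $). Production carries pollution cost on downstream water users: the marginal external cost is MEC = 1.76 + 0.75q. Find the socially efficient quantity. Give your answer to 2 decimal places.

q* = 33.12

Social marginal cost = private MC + MEC = 6.43 + 1.54q.
Set SMC = demand: 6.43 + 1.54q = 186.25 - 3.89q → q* = 33.1160.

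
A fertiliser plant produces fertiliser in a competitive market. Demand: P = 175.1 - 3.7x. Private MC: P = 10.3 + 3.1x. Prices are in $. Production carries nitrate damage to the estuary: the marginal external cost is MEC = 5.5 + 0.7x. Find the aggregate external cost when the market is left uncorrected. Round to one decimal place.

$338.9

Market equilibrium (private): 10.3 + 3.1x = 175.1 - 3.7x → x_m = 24.2353.
Total external cost = ∫₀^{x_m} (5.5 + 0.7x) dx = 5.5×24.2353 + ½×0.7×24.2353² = 338.8666.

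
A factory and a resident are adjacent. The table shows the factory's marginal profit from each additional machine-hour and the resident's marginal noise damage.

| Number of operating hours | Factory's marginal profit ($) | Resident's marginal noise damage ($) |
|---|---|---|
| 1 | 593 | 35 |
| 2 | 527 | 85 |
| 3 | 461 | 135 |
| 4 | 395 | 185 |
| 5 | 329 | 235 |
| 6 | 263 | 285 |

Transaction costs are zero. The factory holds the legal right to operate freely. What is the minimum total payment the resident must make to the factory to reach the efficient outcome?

$263

Left alone the factory would choose level 6 (marginal profit stays positive).
Efficient level: k* = 5 (marginal profit ≥ marginal noise damage through 5).
The resident must at least cover the factory's forgone profit from cutting 6→5: 263 = 263.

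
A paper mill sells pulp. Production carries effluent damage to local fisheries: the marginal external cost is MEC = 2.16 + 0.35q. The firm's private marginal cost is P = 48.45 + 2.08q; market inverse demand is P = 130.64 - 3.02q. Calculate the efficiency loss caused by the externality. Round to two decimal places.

DWL = 5.58

Market equilibrium (private): 48.45 + 2.08q = 130.64 - 3.02q → q_m = 16.1157.
Social marginal cost = private MC + MEC = 50.61 + 2.43q.
Set SMC = demand: 50.61 + 2.43q = 130.64 - 3.02q → q* = 14.6844.
The welfare-loss triangle has base |q_m − q*| and height MEC(q_m) (the vertical gap between SMC and demand is zero at q* and MEC at q_m).
DWL = ½ × 1.4313 × 7.8005 = 5.5824.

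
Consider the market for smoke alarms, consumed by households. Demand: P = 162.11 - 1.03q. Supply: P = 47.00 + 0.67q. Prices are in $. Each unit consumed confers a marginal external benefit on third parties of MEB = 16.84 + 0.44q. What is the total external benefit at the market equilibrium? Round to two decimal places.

Market equilibrium (private): 47.00 + 0.67q = 162.11 - 1.03q → q_m = 67.7118.
Total external benefit = ∫₀^{q_m} (16.84 + 0.44q) dq = 16.84×67.7118 + ½×0.44×67.7118² = 2148.9420.

$2148.94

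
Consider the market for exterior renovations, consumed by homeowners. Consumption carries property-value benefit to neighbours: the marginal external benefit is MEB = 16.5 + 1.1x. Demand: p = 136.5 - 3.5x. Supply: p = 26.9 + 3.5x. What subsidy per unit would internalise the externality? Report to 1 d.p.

Social marginal benefit = demand + MEB = 153.0 - 2.4x.
Set SMB = MC: 153.0 - 2.4x = 26.9 + 3.5x → x* = 21.3729.
The Pigouvian subsidy equals MEB at x*: 16.5 + 1.1×21.3729 = 40.0102.

subsidy = 40.0 per unit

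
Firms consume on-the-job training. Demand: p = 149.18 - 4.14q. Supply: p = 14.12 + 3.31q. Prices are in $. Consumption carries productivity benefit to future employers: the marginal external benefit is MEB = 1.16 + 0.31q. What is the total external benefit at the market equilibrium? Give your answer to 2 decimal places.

$71.97

Market equilibrium (private): 14.12 + 3.31q = 149.18 - 4.14q → q_m = 18.1289.
Total external benefit = ∫₀^{q_m} (1.16 + 0.31q) dq = 1.16×18.1289 + ½×0.31×18.1289² = 71.9714.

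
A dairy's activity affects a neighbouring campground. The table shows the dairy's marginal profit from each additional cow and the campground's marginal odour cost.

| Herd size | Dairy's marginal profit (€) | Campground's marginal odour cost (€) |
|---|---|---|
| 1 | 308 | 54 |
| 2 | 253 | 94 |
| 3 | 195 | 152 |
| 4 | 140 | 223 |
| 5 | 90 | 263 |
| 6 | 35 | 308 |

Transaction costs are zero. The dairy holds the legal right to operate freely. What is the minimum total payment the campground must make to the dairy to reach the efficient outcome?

Left alone the dairy would choose level 6 (marginal profit stays positive).
Efficient level: k* = 3 (marginal profit ≥ marginal odour cost through 3).
The campground must at least cover the dairy's forgone profit from cutting 6→3: 140 + 90 + 35 = 265.

€265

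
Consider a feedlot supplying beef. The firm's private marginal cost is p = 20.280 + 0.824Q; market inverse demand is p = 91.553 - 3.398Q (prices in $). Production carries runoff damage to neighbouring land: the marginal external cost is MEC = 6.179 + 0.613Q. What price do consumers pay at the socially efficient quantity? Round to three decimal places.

Social marginal cost = private MC + MEC = 26.459 + 1.437Q.
Set SMC = demand: 26.459 + 1.437Q = 91.553 - 3.398Q → Q* = 13.4631.
Consumer price on the demand curve at Q*: 91.553 − 3.398×13.4631 = 45.8054.

P = $45.805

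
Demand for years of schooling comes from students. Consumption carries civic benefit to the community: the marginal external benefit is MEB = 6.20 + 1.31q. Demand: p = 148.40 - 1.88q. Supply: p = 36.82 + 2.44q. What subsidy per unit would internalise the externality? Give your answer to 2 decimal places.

subsidy = 57.46 per unit

Social marginal benefit = demand + MEB = 154.60 - 0.57q.
Set SMB = MC: 154.60 - 0.57q = 36.82 + 2.44q → q* = 39.1296.
The Pigouvian subsidy equals MEB at q*: 6.20 + 1.31×39.1296 = 57.4598.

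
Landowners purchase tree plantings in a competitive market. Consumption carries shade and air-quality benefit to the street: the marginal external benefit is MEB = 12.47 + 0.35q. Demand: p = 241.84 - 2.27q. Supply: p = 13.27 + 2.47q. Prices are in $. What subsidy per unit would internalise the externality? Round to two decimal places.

subsidy = $31.69 per unit

Social marginal benefit = demand + MEB = 254.31 - 1.92q.
Set SMB = MC: 254.31 - 1.92q = 13.27 + 2.47q → q* = 54.9066.
The Pigouvian subsidy equals MEB at q*: 12.47 + 0.35×54.9066 = 31.6873.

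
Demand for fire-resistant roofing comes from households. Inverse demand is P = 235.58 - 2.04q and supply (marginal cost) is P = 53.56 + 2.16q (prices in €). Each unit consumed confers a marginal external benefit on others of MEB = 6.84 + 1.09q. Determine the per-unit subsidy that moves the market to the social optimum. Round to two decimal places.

Social marginal benefit = demand + MEB = 242.42 - 0.95q.
Set SMB = MC: 242.42 - 0.95q = 53.56 + 2.16q → q* = 60.7267.
The Pigouvian subsidy equals MEB at q*: 6.84 + 1.09×60.7267 = 73.0321.

subsidy = €73.03 per unit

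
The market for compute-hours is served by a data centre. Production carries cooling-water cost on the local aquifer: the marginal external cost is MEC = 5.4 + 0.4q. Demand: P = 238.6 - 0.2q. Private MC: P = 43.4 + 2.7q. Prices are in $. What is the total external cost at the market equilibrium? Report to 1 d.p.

Market equilibrium (private): 43.4 + 2.7q = 238.6 - 0.2q → q_m = 67.3103.
Total external cost = ∫₀^{q_m} (5.4 + 0.4q) dq = 5.4×67.3103 + ½×0.4×67.3103² = 1269.6109.

$1269.6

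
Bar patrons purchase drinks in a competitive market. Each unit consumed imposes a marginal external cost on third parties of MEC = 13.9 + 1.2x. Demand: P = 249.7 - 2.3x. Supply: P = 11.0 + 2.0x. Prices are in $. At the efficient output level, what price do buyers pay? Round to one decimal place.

P = $155.7

Social marginal benefit = demand − MEC = 235.8 - 3.5x.
Set SMB = MC: 235.8 - 3.5x = 11.0 + 2.0x → x* = 40.8727.
Consumer price on the demand curve at x*: 249.7 − 2.3×40.8727 = 155.6928.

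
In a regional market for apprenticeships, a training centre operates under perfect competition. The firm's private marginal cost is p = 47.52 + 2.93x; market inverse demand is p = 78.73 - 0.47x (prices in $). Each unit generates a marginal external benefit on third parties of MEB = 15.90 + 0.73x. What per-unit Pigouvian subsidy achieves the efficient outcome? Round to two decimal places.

subsidy = $28.78 per unit

Social marginal cost = private MC − MEB = 31.62 + 2.20x.
Set SMC = demand: 31.62 + 2.20x = 78.73 - 0.47x → x* = 17.6442.
The Pigouvian subsidy equals MEB at x*: 15.90 + 0.73×17.6442 = 28.7803.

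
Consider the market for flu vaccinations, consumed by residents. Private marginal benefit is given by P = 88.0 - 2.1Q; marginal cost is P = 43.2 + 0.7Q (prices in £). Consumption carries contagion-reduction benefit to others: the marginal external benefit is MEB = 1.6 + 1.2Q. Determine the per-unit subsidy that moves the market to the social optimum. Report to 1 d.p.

subsidy = £36.4 per unit

Social marginal benefit = demand + MEB = 89.6 - 0.9Q.
Set SMB = MC: 89.6 - 0.9Q = 43.2 + 0.7Q → Q* = 29.0000.
The Pigouvian subsidy equals MEB at Q*: 1.6 + 1.2×29.0000 = 36.4000.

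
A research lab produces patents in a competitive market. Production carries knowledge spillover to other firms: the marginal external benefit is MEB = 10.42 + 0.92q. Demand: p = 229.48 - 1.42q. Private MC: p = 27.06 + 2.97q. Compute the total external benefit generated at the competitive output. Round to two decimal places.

1458.45

Market equilibrium (private): 27.06 + 2.97q = 229.48 - 1.42q → q_m = 46.1093.
Total external benefit = ∫₀^{q_m} (10.42 + 0.92q) dq = 10.42×46.1093 + ½×0.92×46.1093² = 1458.4500.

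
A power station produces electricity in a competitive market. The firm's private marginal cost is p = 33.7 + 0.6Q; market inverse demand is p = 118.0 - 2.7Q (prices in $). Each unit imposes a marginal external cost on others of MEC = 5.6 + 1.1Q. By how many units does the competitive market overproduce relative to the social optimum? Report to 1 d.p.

7.7 units

Market equilibrium (private): 33.7 + 0.6Q = 118.0 - 2.7Q → Q_m = 25.5455.
Social marginal cost = private MC + MEC = 39.3 + 1.7Q.
Set SMC = demand: 39.3 + 1.7Q = 118.0 - 2.7Q → Q* = 17.8864.
Gap = |25.5455 − 17.8864| = 7.6591.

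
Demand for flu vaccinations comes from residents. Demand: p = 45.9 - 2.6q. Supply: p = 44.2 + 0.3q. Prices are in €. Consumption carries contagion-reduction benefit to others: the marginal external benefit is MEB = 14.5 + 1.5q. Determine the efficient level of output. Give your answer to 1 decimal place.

q* = 11.6

Social marginal benefit = demand + MEB = 60.4 - 1.1q.
Set SMB = MC: 60.4 - 1.1q = 44.2 + 0.3q → q* = 11.5714.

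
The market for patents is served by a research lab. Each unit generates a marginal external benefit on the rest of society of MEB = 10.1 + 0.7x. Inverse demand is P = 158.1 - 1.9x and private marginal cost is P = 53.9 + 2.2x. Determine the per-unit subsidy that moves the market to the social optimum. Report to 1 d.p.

Social marginal cost = private MC − MEB = 43.8 + 1.5x.
Set SMC = demand: 43.8 + 1.5x = 158.1 - 1.9x → x* = 33.6176.
The Pigouvian subsidy equals MEB at x*: 10.1 + 0.7×33.6176 = 33.6323.

subsidy = 33.6 per unit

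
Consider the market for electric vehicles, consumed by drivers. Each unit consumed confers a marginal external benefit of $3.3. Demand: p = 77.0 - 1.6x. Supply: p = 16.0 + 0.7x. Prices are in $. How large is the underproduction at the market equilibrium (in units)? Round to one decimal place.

1.4 units

Market equilibrium (private): 16.0 + 0.7x = 77.0 - 1.6x → x_m = 26.5217.
Social marginal benefit = demand + MEB = 80.3 - 1.6x.
Set SMB = MC: 80.3 - 1.6x = 16.0 + 0.7x → x* = 27.9565.
Gap = |26.5217 − 27.9565| = 1.4348.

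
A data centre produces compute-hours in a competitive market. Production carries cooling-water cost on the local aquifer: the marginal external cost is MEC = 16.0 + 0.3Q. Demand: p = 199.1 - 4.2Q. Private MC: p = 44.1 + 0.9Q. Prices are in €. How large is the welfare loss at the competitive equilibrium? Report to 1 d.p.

Market equilibrium (private): 44.1 + 0.9Q = 199.1 - 4.2Q → Q_m = 30.3922.
Social marginal cost = private MC + MEC = 60.1 + 1.2Q.
Set SMC = demand: 60.1 + 1.2Q = 199.1 - 4.2Q → Q* = 25.7407.
The loss is the area between SMC and demand from Q* to Q_m; with linear curves that's a triangle of height MEC(Q_m).
DWL = ½ × 4.6515 × 25.1176 = 58.4173.

DWL = €58.4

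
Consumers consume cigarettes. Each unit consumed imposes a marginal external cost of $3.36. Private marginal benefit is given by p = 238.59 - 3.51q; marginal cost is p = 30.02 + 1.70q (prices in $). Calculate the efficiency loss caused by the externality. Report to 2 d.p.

DWL = $1.08

Market equilibrium (private): 30.02 + 1.70q = 238.59 - 3.51q → q_m = 40.0326.
Social marginal benefit = demand − MEC = 235.23 - 3.51q.
Set SMB = MC: 235.23 - 3.51q = 30.02 + 1.70q → q* = 39.3877.
Height of the DWL triangle at q_m is MC(q_m) − SMB(q_m) = MEC(q_m) = 3.3600.
DWL = ½ × 0.6449 × 3.3600 = 1.0834.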